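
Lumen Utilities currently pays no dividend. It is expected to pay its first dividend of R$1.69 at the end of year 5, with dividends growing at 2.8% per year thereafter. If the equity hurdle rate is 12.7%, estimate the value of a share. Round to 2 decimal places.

Deferred-dividend DDM. At t=4 the remaining stream is a growing perpetuity with first payment D_5 = 1.69.
V_4 = D_5/(r−g) = 1.69/(0.127−0.028) = 17.0707
P₀ = V_4/(1+r)^4 = 17.0707/(1+0.127)^4 = 10.5817

R$10.58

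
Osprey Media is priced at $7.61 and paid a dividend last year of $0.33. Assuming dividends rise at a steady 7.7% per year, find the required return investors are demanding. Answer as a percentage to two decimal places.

Rearranging the constant-growth DDM: r = D₁/P₀ + g.
D₁ = 0.33 × (1 + 0.077) = 0.3554.
r = 0.3554 / 7.61 + 0.077 = 0.04670 + 0.077 = 0.12370

12.37%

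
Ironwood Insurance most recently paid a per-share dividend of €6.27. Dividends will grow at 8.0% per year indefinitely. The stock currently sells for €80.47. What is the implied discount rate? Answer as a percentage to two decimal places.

16.42%

Rearranging the constant-growth DDM: r = D₁/P₀ + g.
D₁ = 6.27 × (1 + 0.08) = 6.7716.
r = 6.7716 / 80.47 + 0.08 = 0.08415 + 0.08 = 0.16415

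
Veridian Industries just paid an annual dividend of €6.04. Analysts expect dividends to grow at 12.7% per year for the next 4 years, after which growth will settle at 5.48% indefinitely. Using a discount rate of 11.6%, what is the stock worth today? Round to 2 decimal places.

Two-stage DDM. Project D₁…D_4 at 0.127, terminal growth 0.0548, discount at r = 0.116.
D_1 = 6.8071
D_2 = 7.6716
D_3 = 8.6459
D_4 = 9.7439
Terminal value at t=4: TV = D_5/(r−g) = 10.2779/(0.116−0.0548) = 167.9389
P₀ = 6.8071/(1+0.116)^1 + 7.6716/(1+0.116)^2 + 8.6459/(1+0.116)^3 + 9.7439/(1+0.116)^4 + 167.9389/(1+0.116)^4 = 133.0278

€133.03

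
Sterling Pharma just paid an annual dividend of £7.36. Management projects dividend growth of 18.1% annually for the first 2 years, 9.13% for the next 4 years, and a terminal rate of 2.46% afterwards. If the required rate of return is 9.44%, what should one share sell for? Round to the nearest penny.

£174.95

Three-stage DDM. Project D₁…D_6; terminal Gordon value at t=6 with g = 0.0246; discount at r = 0.0944.
D_1 = 8.6922
D_2 = 10.2654
D_3 = 11.2027
D_4 = 12.2255
D_5 = 13.3417
D_6 = 14.5598
TV_6 = 14.9179/(0.0944−0.0246) = 213.7239
P₀ = Σ Dₜ/(1+r)ᵗ + TV_6/(1+r)^6 = 174.9479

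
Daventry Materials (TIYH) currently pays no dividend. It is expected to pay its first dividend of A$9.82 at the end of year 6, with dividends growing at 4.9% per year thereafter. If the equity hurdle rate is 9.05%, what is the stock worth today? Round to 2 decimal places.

Deferred-dividend DDM. At t=5 the remaining stream is a growing perpetuity with first payment D_6 = 9.82.
V_5 = D_6/(r−g) = 9.82/(0.0905−0.049) = 236.6265
P₀ = V_5/(1+r)^5 = 236.6265/(1+0.0905)^5 = 153.4387

A$153.44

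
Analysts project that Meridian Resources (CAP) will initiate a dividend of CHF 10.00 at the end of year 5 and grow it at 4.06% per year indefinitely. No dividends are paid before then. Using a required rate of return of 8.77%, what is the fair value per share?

Deferred-dividend DDM. At t=4 the remaining stream is a growing perpetuity with first payment D_5 = 10.00.
V_4 = D_5/(r−g) = 10.00/(0.0877−0.0406) = 212.3142
P₀ = V_4/(1+r)^4 = 212.3142/(1+0.0877)^4 = 151.6850

CHF 151.68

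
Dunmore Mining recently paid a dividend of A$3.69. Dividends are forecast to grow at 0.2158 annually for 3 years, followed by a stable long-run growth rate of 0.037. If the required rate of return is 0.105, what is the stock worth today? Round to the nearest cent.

Two-stage DDM. Project D₁…D_3 at 0.2158, terminal growth 0.037, discount at r = 0.105.
D_1 = 4.4863
D_2 = 5.4544
D_3 = 6.6315
Terminal value at t=3: TV = D_4/(r−g) = 6.8769/(0.105−0.037) = 101.1306
P₀ = 4.4863/(1+0.105)^1 + 5.4544/(1+0.105)^2 + 6.6315/(1+0.105)^3 + 101.1306/(1+0.105)^3 = 88.3963

A$88.40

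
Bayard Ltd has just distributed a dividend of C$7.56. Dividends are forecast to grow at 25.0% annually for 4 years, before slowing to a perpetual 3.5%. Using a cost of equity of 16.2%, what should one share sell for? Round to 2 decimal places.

C$118.92

Two-stage DDM. Project D₁…D_4 at 0.25, terminal growth 0.035, discount at r = 0.162.
D_1 = 9.4500
D_2 = 11.8125
D_3 = 14.7656
D_4 = 18.4570
Terminal value at t=4: TV = D_5/(r−g) = 19.1030/(0.162−0.035) = 150.4175
P₀ = 9.4500/(1+0.162)^1 + 11.8125/(1+0.162)^2 + 14.7656/(1+0.162)^3 + 18.4570/(1+0.162)^4 + 150.4175/(1+0.162)^4 = 118.9194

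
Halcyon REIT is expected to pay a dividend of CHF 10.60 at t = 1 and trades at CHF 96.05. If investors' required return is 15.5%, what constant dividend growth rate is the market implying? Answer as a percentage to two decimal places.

4.46%

From P₀ = D₁/(r − g), the implied growth is g = r − D₁/P₀.
g = 0.155 − 10.60/96.05 = 0.155 − 0.11036 = 0.04464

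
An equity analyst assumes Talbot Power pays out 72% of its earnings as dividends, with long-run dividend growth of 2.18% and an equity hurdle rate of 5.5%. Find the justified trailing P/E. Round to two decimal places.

Justified trailing P/E = b(1+g)/(r−g) = 0.72×(1+0.0218)/(0.055−0.0218) = 22.1595

22.16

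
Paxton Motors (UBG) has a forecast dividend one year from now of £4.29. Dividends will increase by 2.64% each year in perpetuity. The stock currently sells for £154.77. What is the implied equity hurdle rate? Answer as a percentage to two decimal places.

Rearranging the constant-growth DDM: r = D₁/P₀ + g.
r = 4.2900 / 154.77 + 0.0264 = 0.02772 + 0.0264 = 0.05412

5.41%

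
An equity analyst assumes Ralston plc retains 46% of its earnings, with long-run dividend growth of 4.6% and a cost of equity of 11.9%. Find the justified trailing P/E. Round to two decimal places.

Payout ratio b = 1 − 0.46 = 0.54.
Justified trailing P/E = b(1+g)/(r−g) = 0.54×(1+0.046)/(0.119−0.046) = 7.7375

7.74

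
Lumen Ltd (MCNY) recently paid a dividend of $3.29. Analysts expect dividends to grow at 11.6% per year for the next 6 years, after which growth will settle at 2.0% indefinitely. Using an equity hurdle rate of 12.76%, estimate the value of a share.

$48.35

Two-stage DDM. Project D₁…D_6 at 0.116, terminal growth 0.02, discount at r = 0.1276.
D_1 = 3.6716
D_2 = 4.0976
D_3 = 4.5729
D_4 = 5.1033
D_5 = 5.6953
D_6 = 6.3560
Terminal value at t=6: TV = D_7/(r−g) = 6.4831/(0.1276−0.02) = 60.2517
P₀ = 3.6716/(1+0.1276)^1 + 4.0976/(1+0.1276)^2 + 4.5729/(1+0.1276)^3 + 5.1033/(1+0.1276)^4 + 5.6953/(1+0.1276)^5 + 6.3560/(1+0.1276)^6 + 60.2517/(1+0.1276)^6 = 48.3528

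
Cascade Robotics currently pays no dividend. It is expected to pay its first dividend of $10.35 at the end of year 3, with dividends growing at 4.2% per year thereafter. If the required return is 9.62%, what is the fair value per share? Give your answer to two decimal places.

$158.91

Deferred-dividend DDM. At t=2 the remaining stream is a growing perpetuity with first payment D_3 = 10.35.
V_2 = D_3/(r−g) = 10.35/(0.0962−0.042) = 190.9594
P₀ = V_2/(1+r)^2 = 190.9594/(1+0.0962)^2 = 158.9137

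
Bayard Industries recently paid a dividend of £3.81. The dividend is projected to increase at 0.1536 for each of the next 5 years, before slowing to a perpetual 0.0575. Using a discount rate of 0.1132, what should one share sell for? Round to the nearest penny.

Two-stage DDM. Project D₁…D_5 at 0.1536, terminal growth 0.0575, discount at r = 0.1132.
D_1 = 4.3952
D_2 = 5.0703
D_3 = 5.8491
D_4 = 6.7475
D_5 = 7.7840
Terminal value at t=5: TV = D_6/(r−g) = 8.2315/(0.1132−0.0575) = 147.7837
P₀ = 4.3952/(1+0.1132)^1 + 5.0703/(1+0.1132)^2 + 5.8491/(1+0.1132)^3 + 6.7475/(1+0.1132)^4 + 7.7840/(1+0.1132)^5 + 147.7837/(1+0.1132)^5 = 107.6763

£107.68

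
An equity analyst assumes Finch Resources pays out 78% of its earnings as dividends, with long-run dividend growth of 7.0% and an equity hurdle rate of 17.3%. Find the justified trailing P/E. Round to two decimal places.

8.10

Justified trailing P/E = b(1+g)/(r−g) = 0.78×(1+0.07)/(0.173−0.07) = 8.1029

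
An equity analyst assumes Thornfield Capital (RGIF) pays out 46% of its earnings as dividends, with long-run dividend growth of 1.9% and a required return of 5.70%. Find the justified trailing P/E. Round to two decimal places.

12.34

Justified trailing P/E = b(1+g)/(r−g) = 0.46×(1+0.019)/(0.057−0.019) = 12.3353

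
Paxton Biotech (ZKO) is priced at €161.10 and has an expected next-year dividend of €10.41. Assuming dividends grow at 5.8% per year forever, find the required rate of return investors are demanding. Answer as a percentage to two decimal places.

Rearranging the constant-growth DDM: r = D₁/P₀ + g.
r = 10.4100 / 161.10 + 0.058 = 0.06462 + 0.058 = 0.12262

12.26%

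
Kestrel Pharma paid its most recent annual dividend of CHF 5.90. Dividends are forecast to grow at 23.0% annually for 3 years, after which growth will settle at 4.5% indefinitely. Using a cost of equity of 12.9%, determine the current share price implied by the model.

Two-stage DDM. Project D₁…D_3 at 0.23, terminal growth 0.045, discount at r = 0.129.
D_1 = 7.2570
D_2 = 8.9261
D_3 = 10.9791
Terminal value at t=3: TV = D_4/(r−g) = 11.4732/(0.129−0.045) = 136.5854
P₀ = 7.2570/(1+0.129)^1 + 8.9261/(1+0.129)^2 + 10.9791/(1+0.129)^3 + 136.5854/(1+0.129)^3 = 115.9723

CHF 115.97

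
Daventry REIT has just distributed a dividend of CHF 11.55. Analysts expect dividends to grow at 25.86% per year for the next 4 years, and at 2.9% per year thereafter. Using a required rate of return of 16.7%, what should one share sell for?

CHF 172.52

Two-stage DDM. Project D₁…D_4 at 0.2586, terminal growth 0.029, discount at r = 0.167.
D_1 = 14.5368
D_2 = 18.2961
D_3 = 23.0274
D_4 = 28.9823
Terminal value at t=4: TV = D_5/(r−g) = 29.8228/(0.167−0.029) = 216.1072
P₀ = 14.5368/(1+0.167)^1 + 18.2961/(1+0.167)^2 + 23.0274/(1+0.167)^3 + 28.9823/(1+0.167)^4 + 216.1072/(1+0.167)^4 = 172.5218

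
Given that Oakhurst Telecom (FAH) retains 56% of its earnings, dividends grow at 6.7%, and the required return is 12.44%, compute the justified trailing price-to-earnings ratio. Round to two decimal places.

Payout ratio b = 1 − 0.56 = 0.44.
Justified trailing P/E = b(1+g)/(r−g) = 0.44×(1+0.067)/(0.1244−0.067) = 8.1791

8.18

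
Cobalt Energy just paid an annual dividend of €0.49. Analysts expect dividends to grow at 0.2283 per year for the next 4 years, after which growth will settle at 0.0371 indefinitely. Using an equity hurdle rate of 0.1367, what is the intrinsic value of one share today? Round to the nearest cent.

€9.34

Two-stage DDM. Project D₁…D_4 at 0.2283, terminal growth 0.0371, discount at r = 0.1367.
D_1 = 0.6019
D_2 = 0.7393
D_3 = 0.9080
D_4 = 1.1154
Terminal value at t=4: TV = D_5/(r−g) = 1.1567/(0.1367−0.0371) = 11.6138
P₀ = 0.6019/(1+0.1367)^1 + 0.7393/(1+0.1367)^2 + 0.9080/(1+0.1367)^3 + 1.1154/(1+0.1367)^4 + 11.6138/(1+0.1367)^4 = 9.3445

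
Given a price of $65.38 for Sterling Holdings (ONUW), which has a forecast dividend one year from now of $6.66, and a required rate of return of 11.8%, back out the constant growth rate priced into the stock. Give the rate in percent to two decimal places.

1.61%

From P₀ = D₁/(r − g), the implied growth is g = r − D₁/P₀.
g = 0.118 − 6.66/65.38 = 0.118 − 0.10187 = 0.01613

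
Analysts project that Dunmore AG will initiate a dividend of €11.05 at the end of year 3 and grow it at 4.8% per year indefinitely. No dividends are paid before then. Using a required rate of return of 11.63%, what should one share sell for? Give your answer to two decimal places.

€129.83

Deferred-dividend DDM. At t=2 the remaining stream is a growing perpetuity with first payment D_3 = 11.05.
V_2 = D_3/(r−g) = 11.05/(0.1163−0.048) = 161.7862
P₀ = V_2/(1+r)^2 = 161.7862/(1+0.1163)^2 = 129.8314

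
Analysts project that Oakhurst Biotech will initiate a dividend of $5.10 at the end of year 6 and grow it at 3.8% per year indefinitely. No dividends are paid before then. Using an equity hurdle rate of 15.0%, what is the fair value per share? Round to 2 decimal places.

Deferred-dividend DDM. At t=5 the remaining stream is a growing perpetuity with first payment D_6 = 5.10.
V_5 = D_6/(r−g) = 5.10/(0.15−0.038) = 45.5357
P₀ = V_5/(1+r)^5 = 45.5357/(1+0.15)^5 = 22.6393

$22.64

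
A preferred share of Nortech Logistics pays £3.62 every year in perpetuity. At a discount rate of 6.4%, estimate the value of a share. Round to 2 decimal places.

£56.56

Zero-growth DDM (perpetuity): P₀ = D/r = 3.62 / 0.064 = 56.5625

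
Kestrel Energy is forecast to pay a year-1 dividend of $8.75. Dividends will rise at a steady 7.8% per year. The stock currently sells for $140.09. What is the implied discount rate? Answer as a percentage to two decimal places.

Rearranging the constant-growth DDM: r = D₁/P₀ + g.
r = 8.7500 / 140.09 + 0.078 = 0.06246 + 0.078 = 0.14046

14.05%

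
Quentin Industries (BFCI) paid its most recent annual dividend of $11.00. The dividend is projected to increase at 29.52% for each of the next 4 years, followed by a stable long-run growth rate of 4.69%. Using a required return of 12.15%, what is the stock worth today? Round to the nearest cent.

$338.49

Two-stage DDM. Project D₁…D_4 at 0.2952, terminal growth 0.0469, discount at r = 0.1215.
D_1 = 14.2472
D_2 = 18.4530
D_3 = 23.9003
D_4 = 30.9557
Terminal value at t=4: TV = D_5/(r−g) = 32.4075/(0.1215−0.0469) = 434.4166
P₀ = 14.2472/(1+0.1215)^1 + 18.4530/(1+0.1215)^2 + 23.9003/(1+0.1215)^3 + 30.9557/(1+0.1215)^4 + 434.4166/(1+0.1215)^4 = 338.4919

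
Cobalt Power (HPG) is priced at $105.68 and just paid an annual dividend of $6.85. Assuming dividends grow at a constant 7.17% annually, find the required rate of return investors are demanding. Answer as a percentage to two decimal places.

Rearranging the constant-growth DDM: r = D₁/P₀ + g.
D₁ = 6.85 × (1 + 0.0717) = 7.3411.
r = 7.3411 / 105.68 + 0.0717 = 0.06947 + 0.0717 = 0.14117

14.12%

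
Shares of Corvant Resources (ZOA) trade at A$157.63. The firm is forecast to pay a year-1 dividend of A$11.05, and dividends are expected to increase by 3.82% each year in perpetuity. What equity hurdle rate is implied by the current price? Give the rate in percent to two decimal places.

10.83%

Rearranging the constant-growth DDM: r = D₁/P₀ + g.
r = 11.0500 / 157.63 + 0.0382 = 0.07010 + 0.0382 = 0.10830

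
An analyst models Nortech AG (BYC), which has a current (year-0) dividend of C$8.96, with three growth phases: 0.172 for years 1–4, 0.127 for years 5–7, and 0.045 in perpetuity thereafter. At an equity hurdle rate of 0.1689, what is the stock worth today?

C$129.80

Three-stage DDM. Project D₁…D_7; terminal Gordon value at t=7 with g = 0.045; discount at r = 0.1689.
D_1 = 10.5011
D_2 = 12.3073
D_3 = 14.4242
D_4 = 16.9051
D_5 = 19.0521
D_6 = 21.4717
D_7 = 24.1986
TV_7 = 25.2875/(0.1689−0.045) = 204.0963
P₀ = Σ Dₜ/(1+r)ᵗ + TV_7/(1+r)^7 = 129.7963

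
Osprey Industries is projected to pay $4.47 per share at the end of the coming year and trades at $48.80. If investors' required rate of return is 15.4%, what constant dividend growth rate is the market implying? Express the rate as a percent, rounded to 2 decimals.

From P₀ = D₁/(r − g), the implied growth is g = r − D₁/P₀.
g = 0.154 − 4.47/48.80 = 0.154 − 0.09160 = 0.06240

6.24%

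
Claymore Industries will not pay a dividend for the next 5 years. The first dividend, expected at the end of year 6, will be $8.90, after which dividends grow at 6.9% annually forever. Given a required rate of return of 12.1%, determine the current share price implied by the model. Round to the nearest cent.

Deferred-dividend DDM. At t=5 the remaining stream is a growing perpetuity with first payment D_6 = 8.90.
V_5 = D_6/(r−g) = 8.90/(0.121−0.069) = 171.1538
P₀ = V_5/(1+r)^5 = 171.1538/(1+0.121)^5 = 96.6849

$96.68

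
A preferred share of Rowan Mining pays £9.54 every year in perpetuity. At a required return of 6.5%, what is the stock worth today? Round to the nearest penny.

Zero-growth DDM (perpetuity): P₀ = D/r = 9.54 / 0.065 = 146.7692

£146.77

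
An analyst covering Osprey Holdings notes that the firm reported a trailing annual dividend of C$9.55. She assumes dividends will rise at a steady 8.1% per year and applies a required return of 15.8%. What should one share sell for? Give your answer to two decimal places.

Gordon growth model: P₀ = D₁/(r − g). D₁ = 9.55 × (1 + 0.081) = 10.3236.
P₀ = 10.3236 / (0.158 − 0.081) = 10.3236 / 0.077 = 134.0721

C$134.07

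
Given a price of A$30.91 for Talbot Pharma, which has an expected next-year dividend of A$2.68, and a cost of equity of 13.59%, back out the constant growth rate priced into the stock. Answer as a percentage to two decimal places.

4.92%

From P₀ = D₁/(r − g), the implied growth is g = r − D₁/P₀.
g = 0.1359 − 2.68/30.91 = 0.1359 − 0.08670 = 0.04920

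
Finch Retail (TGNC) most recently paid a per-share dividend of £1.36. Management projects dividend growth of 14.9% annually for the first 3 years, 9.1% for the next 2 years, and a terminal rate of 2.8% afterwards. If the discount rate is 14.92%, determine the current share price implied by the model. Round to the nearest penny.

Three-stage DDM. Project D₁…D_5; terminal Gordon value at t=5 with g = 0.028; discount at r = 0.1492.
D_1 = 1.5626
D_2 = 1.7955
D_3 = 2.0630
D_4 = 2.2507
D_5 = 2.4555
TV_5 = 2.5243/(0.1492−0.028) = 20.8276
P₀ = Σ Dₜ/(1+r)ᵗ + TV_5/(1+r)^5 = 16.9852

£16.99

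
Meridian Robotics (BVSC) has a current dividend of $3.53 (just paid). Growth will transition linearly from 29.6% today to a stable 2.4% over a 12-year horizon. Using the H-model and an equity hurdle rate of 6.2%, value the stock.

$246.73

H-model: P₀ = D₀[(1+g_L) + H(g_S−g_L)]/(r−g_L), with H = 12/2 = 6.
P₀ = 3.53 × [(1+0.024) + 6×(0.296−0.024)] / (0.062−0.024)
   = 3.53 × 2.6560 / 0.038 = 246.7284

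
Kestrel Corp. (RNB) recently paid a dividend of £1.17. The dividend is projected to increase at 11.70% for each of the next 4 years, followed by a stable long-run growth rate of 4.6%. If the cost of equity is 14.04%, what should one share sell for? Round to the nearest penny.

Two-stage DDM. Project D₁…D_4 at 0.117, terminal growth 0.046, discount at r = 0.1404.
D_1 = 1.3069
D_2 = 1.4598
D_3 = 1.6306
D_4 = 1.8214
Terminal value at t=4: TV = D_5/(r−g) = 1.9052/(0.1404−0.046) = 20.1817
P₀ = 1.3069/(1+0.1404)^1 + 1.4598/(1+0.1404)^2 + 1.6306/(1+0.1404)^3 + 1.8214/(1+0.1404)^4 + 20.1817/(1+0.1404)^4 = 16.3772

£16.38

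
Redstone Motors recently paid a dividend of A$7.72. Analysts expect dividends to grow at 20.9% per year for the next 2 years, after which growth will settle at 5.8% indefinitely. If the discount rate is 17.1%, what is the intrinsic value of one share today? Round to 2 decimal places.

A$93.25

Two-stage DDM. Project D₁…D_2 at 0.209, terminal growth 0.058, discount at r = 0.171.
D_1 = 9.3335
D_2 = 11.2842
Terminal value at t=2: TV = D_3/(r−g) = 11.9387/(0.171−0.058) = 105.6519
P₀ = 9.3335/(1+0.171)^1 + 11.2842/(1+0.171)^2 + 105.6519/(1+0.171)^2 = 93.2480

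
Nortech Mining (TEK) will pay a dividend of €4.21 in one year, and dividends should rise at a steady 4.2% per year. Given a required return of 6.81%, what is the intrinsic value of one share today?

Gordon growth model: P₀ = D₁/(r − g), with D₁ = 4.21 given directly.
P₀ = 4.2100 / (0.0681 − 0.042) = 4.2100 / 0.0261 = 161.3027

€161.30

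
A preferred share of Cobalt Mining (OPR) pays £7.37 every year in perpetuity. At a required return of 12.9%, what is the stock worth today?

£57.13

Zero-growth DDM (perpetuity): P₀ = D/r = 7.37 / 0.129 = 57.1318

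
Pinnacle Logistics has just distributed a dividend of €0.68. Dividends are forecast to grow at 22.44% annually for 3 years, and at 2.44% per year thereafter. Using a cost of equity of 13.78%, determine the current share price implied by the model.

€10.02

Two-stage DDM. Project D₁…D_3 at 0.2244, terminal growth 0.0244, discount at r = 0.1378.
D_1 = 0.8326
D_2 = 1.0194
D_3 = 1.2482
Terminal value at t=3: TV = D_4/(r−g) = 1.2786/(0.1378−0.0244) = 11.2755
P₀ = 0.8326/(1+0.1378)^1 + 1.0194/(1+0.1378)^2 + 1.2482/(1+0.1378)^3 + 11.2755/(1+0.1378)^3 = 10.0215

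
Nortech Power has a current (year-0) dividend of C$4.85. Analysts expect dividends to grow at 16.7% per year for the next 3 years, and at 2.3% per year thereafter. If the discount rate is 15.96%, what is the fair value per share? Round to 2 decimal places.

Two-stage DDM. Project D₁…D_3 at 0.167, terminal growth 0.023, discount at r = 0.1596.
D_1 = 5.6599
D_2 = 6.6052
D_3 = 7.7082
Terminal value at t=3: TV = D_4/(r−g) = 7.8855/(0.1596−0.023) = 57.7270
P₀ = 5.6599/(1+0.1596)^1 + 6.6052/(1+0.1596)^2 + 7.7082/(1+0.1596)^3 + 57.7270/(1+0.1596)^3 = 51.7580

C$51.76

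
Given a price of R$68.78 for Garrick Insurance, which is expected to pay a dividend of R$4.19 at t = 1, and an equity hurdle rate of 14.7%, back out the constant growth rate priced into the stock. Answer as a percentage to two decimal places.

8.61%

From P₀ = D₁/(r − g), the implied growth is g = r − D₁/P₀.
g = 0.147 − 4.19/68.78 = 0.147 − 0.06092 = 0.08608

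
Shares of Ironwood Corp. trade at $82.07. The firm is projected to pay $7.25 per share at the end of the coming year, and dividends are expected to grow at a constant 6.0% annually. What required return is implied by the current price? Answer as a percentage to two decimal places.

Rearranging the constant-growth DDM: r = D₁/P₀ + g.
r = 7.2500 / 82.07 + 0.06 = 0.08834 + 0.06 = 0.14834

14.83%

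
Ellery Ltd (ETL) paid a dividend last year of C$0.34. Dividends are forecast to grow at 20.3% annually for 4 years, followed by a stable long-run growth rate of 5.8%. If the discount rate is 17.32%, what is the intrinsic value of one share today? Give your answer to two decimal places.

Two-stage DDM. Project D₁…D_4 at 0.203, terminal growth 0.058, discount at r = 0.1732.
D_1 = 0.4090
D_2 = 0.4921
D_3 = 0.5919
D_4 = 0.7121
Terminal value at t=4: TV = D_5/(r−g) = 0.7534/(0.1732−0.058) = 6.5400
P₀ = 0.4090/(1+0.1732)^1 + 0.4921/(1+0.1732)^2 + 0.5919/(1+0.1732)^3 + 0.7121/(1+0.1732)^4 + 6.5400/(1+0.1732)^4 = 4.9007

C$4.90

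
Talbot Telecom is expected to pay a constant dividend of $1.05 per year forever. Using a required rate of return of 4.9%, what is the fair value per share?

$21.43

Zero-growth DDM (perpetuity): P₀ = D/r = 1.05 / 0.049 = 21.4286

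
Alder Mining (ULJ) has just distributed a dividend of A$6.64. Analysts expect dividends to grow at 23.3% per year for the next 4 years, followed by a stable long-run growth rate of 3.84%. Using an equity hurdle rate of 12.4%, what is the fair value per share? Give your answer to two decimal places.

Two-stage DDM. Project D₁…D_4 at 0.233, terminal growth 0.0384, discount at r = 0.124.
D_1 = 8.1871
D_2 = 10.0947
D_3 = 12.4468
D_4 = 15.3469
Terminal value at t=4: TV = D_5/(r−g) = 15.9362/(0.124−0.0384) = 186.1707
P₀ = 8.1871/(1+0.124)^1 + 10.0947/(1+0.124)^2 + 12.4468/(1+0.124)^3 + 15.3469/(1+0.124)^4 + 186.1707/(1+0.124)^4 = 150.2941

A$150.29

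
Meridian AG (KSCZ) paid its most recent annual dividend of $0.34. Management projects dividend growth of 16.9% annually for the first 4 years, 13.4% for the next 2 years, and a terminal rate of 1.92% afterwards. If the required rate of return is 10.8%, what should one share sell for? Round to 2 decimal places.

Three-stage DDM. Project D₁…D_6; terminal Gordon value at t=6 with g = 0.0192; discount at r = 0.108.
D_1 = 0.3975
D_2 = 0.4646
D_3 = 0.5432
D_4 = 0.6349
D_5 = 0.7200
D_6 = 0.8165
TV_6 = 0.8322/(0.108−0.0192) = 9.3715
P₀ = Σ Dₜ/(1+r)ᵗ + TV_6/(1+r)^6 = 7.4951

$7.50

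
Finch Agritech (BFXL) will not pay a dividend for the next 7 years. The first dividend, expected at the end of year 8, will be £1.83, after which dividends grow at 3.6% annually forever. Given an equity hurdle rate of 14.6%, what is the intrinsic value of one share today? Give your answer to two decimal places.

Deferred-dividend DDM. At t=7 the remaining stream is a growing perpetuity with first payment D_8 = 1.83.
V_7 = D_8/(r−g) = 1.83/(0.146−0.036) = 16.6364
P₀ = V_7/(1+r)^7 = 16.6364/(1+0.146)^7 = 6.4086

£6.41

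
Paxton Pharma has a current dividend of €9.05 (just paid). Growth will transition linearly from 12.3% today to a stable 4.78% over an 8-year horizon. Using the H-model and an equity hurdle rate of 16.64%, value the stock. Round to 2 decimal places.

€102.91

H-model: P₀ = D₀[(1+g_L) + H(g_S−g_L)]/(r−g_L), with H = 8/2 = 4.
P₀ = 9.05 × [(1+0.0478) + 4×(0.123−0.0478)] / (0.1664−0.0478)
   = 9.05 × 1.3486 / 0.1186 = 102.9075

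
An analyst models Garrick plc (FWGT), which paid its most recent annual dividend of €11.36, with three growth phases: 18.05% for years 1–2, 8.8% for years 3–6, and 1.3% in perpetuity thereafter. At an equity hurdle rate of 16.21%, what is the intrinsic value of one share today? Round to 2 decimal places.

€124.33

Three-stage DDM. Project D₁…D_6; terminal Gordon value at t=6 with g = 0.013; discount at r = 0.1621.
D_1 = 13.4105
D_2 = 15.8311
D_3 = 17.2242
D_4 = 18.7399
D_5 = 20.3891
D_6 = 22.1833
TV_6 = 22.4717/(0.1621−0.013) = 150.7154
P₀ = Σ Dₜ/(1+r)ᵗ + TV_6/(1+r)^6 = 124.3319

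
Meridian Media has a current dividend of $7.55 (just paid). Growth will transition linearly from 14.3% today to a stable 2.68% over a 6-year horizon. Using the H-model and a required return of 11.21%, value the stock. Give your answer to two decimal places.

H-model: P₀ = D₀[(1+g_L) + H(g_S−g_L)]/(r−g_L), with H = 6/2 = 3.
P₀ = 7.55 × [(1+0.0268) + 3×(0.143−0.0268)] / (0.1121−0.0268)
   = 7.55 × 1.3754 / 0.0853 = 121.7382

$121.74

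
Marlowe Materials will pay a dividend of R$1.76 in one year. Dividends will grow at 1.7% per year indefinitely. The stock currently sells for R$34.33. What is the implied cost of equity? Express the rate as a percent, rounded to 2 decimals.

Rearranging the constant-growth DDM: r = D₁/P₀ + g.
r = 1.7600 / 34.33 + 0.017 = 0.05127 + 0.017 = 0.06827

6.83%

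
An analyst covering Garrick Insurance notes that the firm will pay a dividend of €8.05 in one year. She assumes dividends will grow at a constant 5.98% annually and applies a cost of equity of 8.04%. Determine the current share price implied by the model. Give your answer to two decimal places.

Gordon growth model: P₀ = D₁/(r − g), with D₁ = 8.05 given directly.
P₀ = 8.0500 / (0.0804 − 0.0598) = 8.0500 / 0.0206 = 390.7767

€390.78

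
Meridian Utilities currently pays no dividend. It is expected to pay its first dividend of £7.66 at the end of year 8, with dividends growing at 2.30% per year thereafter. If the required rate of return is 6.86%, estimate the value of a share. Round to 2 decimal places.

Deferred-dividend DDM. At t=7 the remaining stream is a growing perpetuity with first payment D_8 = 7.66.
V_7 = D_8/(r−g) = 7.66/(0.0686−0.023) = 167.9825
P₀ = V_7/(1+r)^7 = 167.9825/(1+0.0686)^7 = 105.5742

£105.57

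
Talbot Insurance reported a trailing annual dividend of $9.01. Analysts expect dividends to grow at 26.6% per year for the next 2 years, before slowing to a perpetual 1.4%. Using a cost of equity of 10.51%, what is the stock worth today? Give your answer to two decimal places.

Two-stage DDM. Project D₁…D_2 at 0.266, terminal growth 0.014, discount at r = 0.1051.
D_1 = 11.4067
D_2 = 14.4408
Terminal value at t=2: TV = D_3/(r−g) = 14.6430/(0.1051−0.014) = 160.7355
P₀ = 11.4067/(1+0.1051)^1 + 14.4408/(1+0.1051)^2 + 160.7355/(1+0.1051)^2 = 153.7625

$153.76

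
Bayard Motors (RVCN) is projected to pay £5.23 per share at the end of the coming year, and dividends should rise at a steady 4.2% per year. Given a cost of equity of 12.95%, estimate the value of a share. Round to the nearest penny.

Gordon growth model: P₀ = D₁/(r − g), with D₁ = 5.23 given directly.
P₀ = 5.2300 / (0.1295 − 0.042) = 5.2300 / 0.0875 = 59.7714

£59.77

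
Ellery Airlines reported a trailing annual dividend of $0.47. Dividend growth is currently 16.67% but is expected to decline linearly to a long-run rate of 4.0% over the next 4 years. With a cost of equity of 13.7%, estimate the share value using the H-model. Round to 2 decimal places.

$6.27

H-model: P₀ = D₀[(1+g_L) + H(g_S−g_L)]/(r−g_L), with H = 4/2 = 2.
P₀ = 0.47 × [(1+0.04) + 2×(0.1667−0.04)] / (0.137−0.04)
   = 0.47 × 1.2934 / 0.097 = 6.2670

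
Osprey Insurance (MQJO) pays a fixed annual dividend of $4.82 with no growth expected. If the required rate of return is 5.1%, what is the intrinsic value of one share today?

$94.51

Zero-growth DDM (perpetuity): P₀ = D/r = 4.82 / 0.051 = 94.5098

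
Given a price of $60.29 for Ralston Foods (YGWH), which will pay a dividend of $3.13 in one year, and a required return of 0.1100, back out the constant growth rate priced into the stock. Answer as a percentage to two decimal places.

5.81%

From P₀ = D₁/(r − g), the implied growth is g = r − D₁/P₀.
g = 0.11 − 3.13/60.29 = 0.11 − 0.05192 = 0.05808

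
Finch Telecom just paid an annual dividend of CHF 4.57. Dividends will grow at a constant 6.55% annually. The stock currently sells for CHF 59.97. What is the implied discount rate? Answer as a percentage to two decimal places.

Rearranging the constant-growth DDM: r = D₁/P₀ + g.
D₁ = 4.57 × (1 + 0.0655) = 4.8693.
r = 4.8693 / 59.97 + 0.0655 = 0.08120 + 0.0655 = 0.14670

14.67%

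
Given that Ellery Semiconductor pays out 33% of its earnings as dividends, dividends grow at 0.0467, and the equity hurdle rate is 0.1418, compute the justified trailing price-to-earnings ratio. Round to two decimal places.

Justified trailing P/E = b(1+g)/(r−g) = 0.33×(1+0.0467)/(0.1418−0.0467) = 3.6321

3.63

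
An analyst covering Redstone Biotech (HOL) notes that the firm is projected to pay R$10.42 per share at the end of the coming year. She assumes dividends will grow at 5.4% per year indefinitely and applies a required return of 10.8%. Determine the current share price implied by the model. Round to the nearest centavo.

Gordon growth model: P₀ = D₁/(r − g), with D₁ = 10.42 given directly.
P₀ = 10.4200 / (0.108 − 0.054) = 10.4200 / 0.054 = 192.9630

R$192.96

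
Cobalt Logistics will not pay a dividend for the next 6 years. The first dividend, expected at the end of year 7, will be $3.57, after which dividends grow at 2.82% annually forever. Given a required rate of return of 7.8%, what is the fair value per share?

$45.68

Deferred-dividend DDM. At t=6 the remaining stream is a growing perpetuity with first payment D_7 = 3.57.
V_6 = D_7/(r−g) = 3.57/(0.078−0.0282) = 71.6867
P₀ = V_6/(1+r)^6 = 71.6867/(1+0.078)^6 = 45.6800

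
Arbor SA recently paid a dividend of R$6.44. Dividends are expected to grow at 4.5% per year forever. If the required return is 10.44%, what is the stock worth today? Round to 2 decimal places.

Gordon growth model: P₀ = D₁/(r − g). D₁ = 6.44 × (1 + 0.045) = 6.7298.
P₀ = 6.7298 / (0.1044 − 0.045) = 6.7298 / 0.0594 = 113.2963

R$113.30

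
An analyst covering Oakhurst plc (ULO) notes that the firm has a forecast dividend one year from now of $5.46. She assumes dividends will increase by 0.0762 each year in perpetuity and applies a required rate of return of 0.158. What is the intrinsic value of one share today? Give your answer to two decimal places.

Gordon growth model: P₀ = D₁/(r − g), with D₁ = 5.46 given directly.
P₀ = 5.4600 / (0.158 − 0.0762) = 5.4600 / 0.0818 = 66.7482

$66.75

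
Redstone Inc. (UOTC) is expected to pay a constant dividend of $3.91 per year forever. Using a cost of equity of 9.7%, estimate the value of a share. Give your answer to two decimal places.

Zero-growth DDM (perpetuity): P₀ = D/r = 3.91 / 0.097 = 40.3093

$40.31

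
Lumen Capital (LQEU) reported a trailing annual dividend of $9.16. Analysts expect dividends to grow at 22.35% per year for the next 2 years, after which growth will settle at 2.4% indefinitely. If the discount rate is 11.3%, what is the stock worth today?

Two-stage DDM. Project D₁…D_2 at 0.2235, terminal growth 0.024, discount at r = 0.113.
D_1 = 11.2073
D_2 = 13.7121
Terminal value at t=2: TV = D_3/(r−g) = 14.0412/(0.113−0.024) = 157.7660
P₀ = 11.2073/(1+0.113)^1 + 13.7121/(1+0.113)^2 + 157.7660/(1+0.113)^2 = 148.4956

$148.50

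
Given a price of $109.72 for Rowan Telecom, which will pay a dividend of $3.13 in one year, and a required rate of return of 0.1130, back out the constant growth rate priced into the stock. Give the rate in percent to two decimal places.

8.45%

From P₀ = D₁/(r − g), the implied growth is g = r − D₁/P₀.
g = 0.113 − 3.13/109.72 = 0.113 − 0.02853 = 0.08447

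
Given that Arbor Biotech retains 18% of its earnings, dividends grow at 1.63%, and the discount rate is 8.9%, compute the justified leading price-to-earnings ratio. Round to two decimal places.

Payout ratio b = 1 − 0.18 = 0.82.
Justified leading P/E = b/(r−g) = 0.82/(0.089−0.0163) = 11.2792

11.28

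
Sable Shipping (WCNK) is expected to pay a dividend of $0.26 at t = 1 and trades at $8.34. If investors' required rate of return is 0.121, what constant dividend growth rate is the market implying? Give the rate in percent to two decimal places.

From P₀ = D₁/(r − g), the implied growth is g = r − D₁/P₀.
g = 0.121 − 0.26/8.34 = 0.121 − 0.03118 = 0.08982

8.98%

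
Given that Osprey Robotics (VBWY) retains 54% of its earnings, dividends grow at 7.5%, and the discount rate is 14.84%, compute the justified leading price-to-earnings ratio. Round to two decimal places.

6.27

Payout ratio b = 1 − 0.54 = 0.46.
Justified leading P/E = b/(r−g) = 0.46/(0.1484−0.075) = 6.2670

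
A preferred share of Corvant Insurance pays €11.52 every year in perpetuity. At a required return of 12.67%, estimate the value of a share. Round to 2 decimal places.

Zero-growth DDM (perpetuity): P₀ = D/r = 11.52 / 0.1267 = 90.9234

€90.92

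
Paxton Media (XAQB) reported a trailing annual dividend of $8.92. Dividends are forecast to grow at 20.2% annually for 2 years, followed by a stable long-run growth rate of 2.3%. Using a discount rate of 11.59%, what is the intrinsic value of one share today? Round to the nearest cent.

$133.93

Two-stage DDM. Project D₁…D_2 at 0.202, terminal growth 0.023, discount at r = 0.1159.
D_1 = 10.7218
D_2 = 12.8877
Terminal value at t=2: TV = D_3/(r−g) = 13.1841/(0.1159−0.023) = 141.9168
P₀ = 10.7218/(1+0.1159)^1 + 12.8877/(1+0.1159)^2 + 141.9168/(1+0.1159)^2 = 133.9259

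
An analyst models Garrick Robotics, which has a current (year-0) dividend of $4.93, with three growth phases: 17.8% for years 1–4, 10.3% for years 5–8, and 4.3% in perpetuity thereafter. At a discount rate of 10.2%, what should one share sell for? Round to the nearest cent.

$163.38

Three-stage DDM. Project D₁…D_8; terminal Gordon value at t=8 with g = 0.043; discount at r = 0.102.
D_1 = 5.8075
D_2 = 6.8413
D_3 = 8.0590
D_4 = 9.4935
D_5 = 10.4714
D_6 = 11.5499
D_7 = 12.7396
D_8 = 14.0517
TV_8 = 14.6560/(0.102−0.043) = 248.4062
P₀ = Σ Dₜ/(1+r)ᵗ + TV_8/(1+r)^8 = 163.3817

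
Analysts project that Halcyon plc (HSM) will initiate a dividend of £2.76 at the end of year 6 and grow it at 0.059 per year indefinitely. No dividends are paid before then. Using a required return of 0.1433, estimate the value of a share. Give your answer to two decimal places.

Deferred-dividend DDM. At t=5 the remaining stream is a growing perpetuity with first payment D_6 = 2.76.
V_5 = D_6/(r−g) = 2.76/(0.1433−0.059) = 32.7402
P₀ = V_5/(1+r)^5 = 32.7402/(1+0.1433)^5 = 16.7602

£16.76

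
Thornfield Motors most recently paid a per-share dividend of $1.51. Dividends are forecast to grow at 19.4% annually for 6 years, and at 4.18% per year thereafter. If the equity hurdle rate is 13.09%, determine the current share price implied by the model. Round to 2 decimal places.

Two-stage DDM. Project D₁…D_6 at 0.194, terminal growth 0.0418, discount at r = 0.1309.
D_1 = 1.8029
D_2 = 2.1527
D_3 = 2.5703
D_4 = 3.0690
D_5 = 3.6644
D_6 = 4.3753
Terminal value at t=6: TV = D_7/(r−g) = 4.5581/(0.1309−0.0418) = 51.1575
P₀ = 1.8029/(1+0.1309)^1 + 2.1527/(1+0.1309)^2 + 2.5703/(1+0.1309)^3 + 3.0690/(1+0.1309)^4 + 3.6644/(1+0.1309)^5 + 4.3753/(1+0.1309)^6 + 51.1575/(1+0.1309)^6 = 35.4581

$35.46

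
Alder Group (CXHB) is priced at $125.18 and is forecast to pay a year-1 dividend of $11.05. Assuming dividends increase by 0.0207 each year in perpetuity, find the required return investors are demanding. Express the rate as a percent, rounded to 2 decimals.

10.90%

Rearranging the constant-growth DDM: r = D₁/P₀ + g.
r = 11.0500 / 125.18 + 0.0207 = 0.08827 + 0.0207 = 0.10897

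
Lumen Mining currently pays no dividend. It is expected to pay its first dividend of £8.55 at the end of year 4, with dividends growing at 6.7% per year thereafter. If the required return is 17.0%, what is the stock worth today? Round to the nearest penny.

Deferred-dividend DDM. At t=3 the remaining stream is a growing perpetuity with first payment D_4 = 8.55.
V_3 = D_4/(r−g) = 8.55/(0.17−0.067) = 83.0097
P₀ = V_3/(1+r)^3 = 83.0097/(1+0.17)^3 = 51.8288

£51.83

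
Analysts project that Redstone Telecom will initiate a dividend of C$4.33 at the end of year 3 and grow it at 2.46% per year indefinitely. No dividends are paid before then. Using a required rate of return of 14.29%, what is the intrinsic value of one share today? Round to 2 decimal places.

C$28.02

Deferred-dividend DDM. At t=2 the remaining stream is a growing perpetuity with first payment D_3 = 4.33.
V_2 = D_3/(r−g) = 4.33/(0.1429−0.0246) = 36.6019
P₀ = V_2/(1+r)^2 = 36.6019/(1+0.1429)^2 = 28.0212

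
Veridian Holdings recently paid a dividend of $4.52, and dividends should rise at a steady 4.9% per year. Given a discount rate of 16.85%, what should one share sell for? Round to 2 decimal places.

Gordon growth model: P₀ = D₁/(r − g). D₁ = 4.52 × (1 + 0.049) = 4.7415.
P₀ = 4.7415 / (0.1685 − 0.049) = 4.7415 / 0.1195 = 39.6777

$39.68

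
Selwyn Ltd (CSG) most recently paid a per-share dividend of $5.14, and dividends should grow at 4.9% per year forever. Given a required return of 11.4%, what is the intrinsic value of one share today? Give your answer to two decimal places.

$82.95

Gordon growth model: P₀ = D₁/(r − g). D₁ = 5.14 × (1 + 0.049) = 5.3919.
P₀ = 5.3919 / (0.114 − 0.049) = 5.3919 / 0.065 = 82.9517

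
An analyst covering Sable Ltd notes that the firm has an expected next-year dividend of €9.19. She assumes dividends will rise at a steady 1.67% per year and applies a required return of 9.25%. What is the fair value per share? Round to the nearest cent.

Gordon growth model: P₀ = D₁/(r − g), with D₁ = 9.19 given directly.
P₀ = 9.1900 / (0.0925 − 0.0167) = 9.1900 / 0.0758 = 121.2401

€121.24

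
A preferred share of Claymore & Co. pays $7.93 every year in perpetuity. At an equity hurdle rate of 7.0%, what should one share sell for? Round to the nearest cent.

$113.29

Zero-growth DDM (perpetuity): P₀ = D/r = 7.93 / 0.07 = 113.2857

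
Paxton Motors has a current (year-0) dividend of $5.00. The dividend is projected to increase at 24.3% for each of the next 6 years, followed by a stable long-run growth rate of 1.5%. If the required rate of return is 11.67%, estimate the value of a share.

Two-stage DDM. Project D₁…D_6 at 0.243, terminal growth 0.015, discount at r = 0.1167.
D_1 = 6.2150
D_2 = 7.7252
D_3 = 9.6025
D_4 = 11.9359
D_5 = 14.8363
D_6 = 18.4415
Terminal value at t=6: TV = D_7/(r−g) = 18.7181/(0.1167−0.015) = 184.0526
P₀ = 6.2150/(1+0.1167)^1 + 7.7252/(1+0.1167)^2 + 9.6025/(1+0.1167)^3 + 11.9359/(1+0.1167)^4 + 14.8363/(1+0.1167)^5 + 18.4415/(1+0.1167)^6 + 184.0526/(1+0.1167)^6 = 139.2976

$139.30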